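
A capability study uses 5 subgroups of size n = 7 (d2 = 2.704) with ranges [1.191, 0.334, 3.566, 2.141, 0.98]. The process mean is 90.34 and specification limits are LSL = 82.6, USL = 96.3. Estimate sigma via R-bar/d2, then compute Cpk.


R_bar = (1.191 + 0.334 + 3.566 + 2.141 + 0.98) / 5 = 1.6424
sigma = R_bar / d2 = 1.6424 / 2.704 = 0.60739645
Cp = (USL - LSL)/(6*sigma) = (96.3 - 82.6)/(6*0.60739645) = 3.7592
Cpu = (96.3 - 90.34)/(3*0.60739645) = 3.2708
Cpl = (90.34 - 82.6)/(3*0.60739645) = 4.2476
Cpk = min(Cpu, Cpl) = 3.2708

3.2708


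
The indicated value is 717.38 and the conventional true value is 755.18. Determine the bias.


Systematic error = measured - true
= 717.38 - 755.18
= -37.8000

-37.8000


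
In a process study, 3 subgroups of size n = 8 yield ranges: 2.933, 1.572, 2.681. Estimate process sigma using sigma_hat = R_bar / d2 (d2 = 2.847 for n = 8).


R_bar = (2.933 + 1.572 + 2.681) / 3
R_bar = 7.186 / 3 = 2.3953333
sigma_hat = R_bar / d2 = 2.3953333 / 2.847 = 0.8414

0.8414


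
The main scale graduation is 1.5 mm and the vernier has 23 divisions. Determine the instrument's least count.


LC = MSD / n_div
= 1.5 / 23
= 0.0652

0.0652


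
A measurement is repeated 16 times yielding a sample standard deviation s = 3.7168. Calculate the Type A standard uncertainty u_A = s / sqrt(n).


u_A = s / sqrt(n)
u_A = 3.7168 / sqrt(16)
u_A = 3.7168 / 4
u_A = 0.9292

0.9292


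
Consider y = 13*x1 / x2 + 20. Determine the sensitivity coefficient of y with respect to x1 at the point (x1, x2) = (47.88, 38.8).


y = 13*x1 / x2 + 20
dy/dx1 = 13/x2
Evaluate at x2 = 38.8: c1 = 13 / 38.8
c1 = 0.3351

0.3351


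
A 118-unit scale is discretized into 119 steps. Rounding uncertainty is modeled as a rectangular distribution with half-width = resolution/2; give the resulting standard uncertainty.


resolution = range / divisions
resolution = 118 / 119 = 0.99159664
u_res = resolution / (2*sqrt(3))
u_res = 0.99159664 / 3.4641016
u_res = 0.2862

0.2862


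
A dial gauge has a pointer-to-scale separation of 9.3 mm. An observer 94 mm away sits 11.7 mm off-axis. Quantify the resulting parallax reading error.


error = h * offset / d
= 9.3 * 11.7 / 94
= 1.1576

1.1576


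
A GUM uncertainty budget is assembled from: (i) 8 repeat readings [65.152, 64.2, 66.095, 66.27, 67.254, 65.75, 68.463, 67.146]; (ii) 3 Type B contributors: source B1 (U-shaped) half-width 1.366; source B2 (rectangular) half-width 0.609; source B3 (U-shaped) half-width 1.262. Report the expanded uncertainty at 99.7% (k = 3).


mean = (65.152 + 64.2 + 66.095 + 66.27 + 67.254 + 65.75 + 68.463 + 67.146) / 8 = 66.29125
s = sqrt(sum((x - mean)^2)/(n-1)) = 1.3297216
u_A = s / sqrt(n) = 1.3297216 / sqrt(8) = 0.47012758
u_B1 = 1.366 / sqrt(2) = 0.96590786
u_B2 = 0.609 / sqrt(3) = 0.35160631
u_B3 = 1.262 / sqrt(2) = 0.89236876
uc = sqrt(0.47012758^2 + 0.96590786^2 + 0.35160631^2 + 0.89236876^2) = 1.4401205
U = k * uc = 3 * 1.4401205
U = 4.3204

4.3204


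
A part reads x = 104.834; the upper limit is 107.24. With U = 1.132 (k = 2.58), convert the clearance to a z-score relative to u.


u = U / k = 1.132 / 2.58 = 0.43875969
margin = |USL - x| = |107.24 - 104.834| = 2.406
z = margin / u = 2.406 / 0.43875969
z = 5.4836

5.4836


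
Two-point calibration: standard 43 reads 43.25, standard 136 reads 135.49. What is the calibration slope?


slope = (y2 - y1) / (x2 - x1)
= (135.49 - 43.25) / (136 - 43)
= 92.2400 / 93
= 0.9918

0.9918


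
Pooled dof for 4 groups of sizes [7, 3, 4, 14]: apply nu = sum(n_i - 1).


nu = sum_i (n_i - 1)
nu = ((7 - 1) + (3 - 1) + (4 - 1) + (14 - 1))
nu = 6 + 2 + 3 + 13
nu = 24

24


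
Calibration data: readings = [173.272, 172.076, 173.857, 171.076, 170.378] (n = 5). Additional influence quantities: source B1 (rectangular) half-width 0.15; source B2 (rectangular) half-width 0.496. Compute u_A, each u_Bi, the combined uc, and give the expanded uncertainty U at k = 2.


mean = (173.272 + 172.076 + 173.857 + 171.076 + 170.378) / 5 = 172.1318
s = sqrt(sum((x - mean)^2)/(n-1)) = 1.4551643
u_A = s / sqrt(n) = 1.4551643 / sqrt(5) = 0.65076926
u_B1 = 0.15 / sqrt(3) = 0.08660254
u_B2 = 0.496 / sqrt(3) = 0.28636573
uc = sqrt(0.65076926^2 + 0.08660254^2 + 0.28636573^2) = 0.71624434
U = k * uc = 2 * 0.71624434
U = 1.4325

1.4325


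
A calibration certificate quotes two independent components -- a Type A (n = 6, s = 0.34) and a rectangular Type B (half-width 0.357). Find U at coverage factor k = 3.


u_A = s / sqrt(n) = 0.34 / sqrt(6) = 0.13880442
u_B = half_width / sqrt(3) = 0.357 / sqrt(3) = 0.20611405
uc = sqrt(u_A^2 + u_B^2) = sqrt(0.13880442^2 + 0.20611405^2) = 0.24849481
U = k * uc = 3 * 0.24849481
U = 0.7455

0.7455


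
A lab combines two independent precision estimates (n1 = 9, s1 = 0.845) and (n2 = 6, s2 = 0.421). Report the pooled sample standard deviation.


s_p = sqrt(((n1-1)*s1^2 + (n2-1)*s2^2) / (n1+n2-2))
numerator = (9-1)*0.845^2 + (6-1)*0.421^2 = 5.7122 + 0.886205 = 6.598405
denominator = 9 + 6 - 2 = 13
s_p^2 = 6.598405 / 13 = 0.50756962
s_p = sqrt(0.50756962) = 0.7124

0.7124


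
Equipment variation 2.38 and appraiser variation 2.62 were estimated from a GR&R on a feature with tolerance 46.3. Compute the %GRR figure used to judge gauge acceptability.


GRR = sqrt(EV^2 + AV^2) = sqrt(2.38^2 + 2.62^2) = 3.5396045
%GRR = GRR / tol * 100 = 3.5396045 / 46.3 * 100
%GRR = 7.6449

7.6449


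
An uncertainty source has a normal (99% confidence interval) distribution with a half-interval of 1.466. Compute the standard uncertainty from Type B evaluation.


u_B = half_width / 2.576
u_B = 1.466 / 2.576
u_B = 0.5691

0.5691


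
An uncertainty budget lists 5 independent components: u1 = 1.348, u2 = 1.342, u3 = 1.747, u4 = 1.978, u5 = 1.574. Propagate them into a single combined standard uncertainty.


uc = sqrt(1.348^2 + 1.342^2 + 1.747^2 + 1.978^2 + 1.574^2)
uc = sqrt(13.060037)
uc = 3.6139

3.6139


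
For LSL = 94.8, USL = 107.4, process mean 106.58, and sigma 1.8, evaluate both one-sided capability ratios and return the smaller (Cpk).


Cpu = (USL - mean) / (3*sigma) = (107.4 - 106.58) / (3*1.8) = 0.1519
Cpl = (mean - LSL) / (3*sigma) = (106.58 - 94.8) / (3*1.8) = 2.1815
Cpk = min(Cpu, Cpl) = 0.1519

0.1519


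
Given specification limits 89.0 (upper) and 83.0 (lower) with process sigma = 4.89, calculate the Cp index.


Cp = (USL - LSL) / (6 * sigma)
= (89.0 - 83.0) / (6 * 4.89)
= 6.0000 / 29.3400
= 0.2045

0.2045


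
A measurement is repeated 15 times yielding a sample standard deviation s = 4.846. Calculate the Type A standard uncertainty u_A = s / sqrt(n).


u_A = s / sqrt(n)
u_A = 4.846 / sqrt(15)
u_A = 4.846 / 3.8729833
u_A = 1.2512

1.2512


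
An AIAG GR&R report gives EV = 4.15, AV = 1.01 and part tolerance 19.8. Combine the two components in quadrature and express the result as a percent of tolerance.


GRR = sqrt(EV^2 + AV^2) = sqrt(4.15^2 + 1.01^2) = 4.2711357
%GRR = GRR / tol * 100 = 4.2711357 / 19.8 * 100
%GRR = 21.5714

21.5714


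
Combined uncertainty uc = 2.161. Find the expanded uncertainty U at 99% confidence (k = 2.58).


U = k * uc
U = 2.58 * 2.161
U = 5.5754

5.5754


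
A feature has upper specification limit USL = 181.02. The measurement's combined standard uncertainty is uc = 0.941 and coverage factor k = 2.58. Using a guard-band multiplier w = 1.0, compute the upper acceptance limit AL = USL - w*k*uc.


U = k * uc = 2.58 * 0.941 = 2.42778
guard band g = w * U = 1.0 * 2.42778 = 2.42778
AL = USL - g = 181.02 - 2.42778
AL = 178.5922

178.5922


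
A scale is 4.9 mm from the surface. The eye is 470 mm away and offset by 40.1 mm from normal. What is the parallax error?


error = h * offset / d
= 4.9 * 40.1 / 470
= 0.4181

0.4181


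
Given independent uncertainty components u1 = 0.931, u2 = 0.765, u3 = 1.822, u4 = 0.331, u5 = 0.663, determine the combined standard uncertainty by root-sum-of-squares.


uc = sqrt(0.931^2 + 0.765^2 + 1.822^2 + 0.331^2 + 0.663^2)
uc = sqrt(5.3208)
uc = 2.3067

2.3067


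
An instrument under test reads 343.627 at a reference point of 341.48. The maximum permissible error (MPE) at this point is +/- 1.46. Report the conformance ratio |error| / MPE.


e = indication - reference = 343.627 - 341.48 = 2.1470
|e| = 2.1470
ratio = |e| / MPE = 2.1470 / 1.46
ratio = 1.4705

1.4705


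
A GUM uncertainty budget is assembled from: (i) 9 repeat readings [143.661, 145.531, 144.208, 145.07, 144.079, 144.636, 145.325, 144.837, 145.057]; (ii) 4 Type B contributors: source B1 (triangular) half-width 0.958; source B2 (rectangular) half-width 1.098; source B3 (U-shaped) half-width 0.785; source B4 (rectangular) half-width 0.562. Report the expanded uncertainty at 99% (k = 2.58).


mean = (143.661 + 145.531 + 144.208 + 145.07 + 144.079 + 144.636 + 145.325 + 144.837 + 145.057) / 9 = 144.7115556
s = sqrt(sum((x - mean)^2)/(n-1)) = 0.61992179
u_A = s / sqrt(n) = 0.61992179 / sqrt(9) = 0.2066406
u_B1 = 0.958 / sqrt(6) = 0.39110186
u_B2 = 1.098 / sqrt(3) = 0.6339306
u_B3 = 0.785 / sqrt(2) = 0.55507882
u_B4 = 0.562 / sqrt(3) = 0.32447085
uc = sqrt(0.2066406^2 + 0.39110186^2 + 0.6339306^2 + 0.55507882^2 + 0.32447085^2) = 1.0054466
U = k * uc = 2.58 * 1.0054466
U = 2.5941

2.5941


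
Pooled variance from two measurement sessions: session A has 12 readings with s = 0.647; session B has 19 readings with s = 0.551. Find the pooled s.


s_p = sqrt(((n1-1)*s1^2 + (n2-1)*s2^2) / (n1+n2-2))
numerator = (12-1)*0.647^2 + (19-1)*0.551^2 = 4.604699 + 5.464818 = 10.069517
denominator = 12 + 19 - 2 = 29
s_p^2 = 10.069517 / 29 = 0.34722472
s_p = sqrt(0.34722472) = 0.5893

0.5893


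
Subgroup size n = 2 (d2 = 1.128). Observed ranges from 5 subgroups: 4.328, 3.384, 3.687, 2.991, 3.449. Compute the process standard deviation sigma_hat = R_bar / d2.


R_bar = (4.328 + 3.384 + 3.687 + 2.991 + 3.449) / 5
R_bar = 17.839 / 5 = 3.5678
sigma_hat = R_bar / d2 = 3.5678 / 1.128 = 3.1629

3.1629


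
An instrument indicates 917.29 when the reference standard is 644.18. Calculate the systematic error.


Systematic error = measured - true
= 917.29 - 644.18
= 273.1100

273.1100


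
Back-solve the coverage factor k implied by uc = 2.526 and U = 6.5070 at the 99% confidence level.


k = U / uc
k = 6.5070 / 2.526
k = 2.576

2.576


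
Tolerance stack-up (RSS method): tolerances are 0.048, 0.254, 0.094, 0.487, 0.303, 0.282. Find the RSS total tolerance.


RSS = sqrt(0.048^2 + 0.254^2 + 0.094^2 + 0.487^2 + 0.303^2 + 0.282^2)
= sqrt(0.484158)
= 0.6958

0.6958


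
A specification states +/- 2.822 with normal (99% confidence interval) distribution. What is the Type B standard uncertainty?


u_B = half_width / 2.576
u_B = 2.822 / 2.576
u_B = 1.0955

1.0955


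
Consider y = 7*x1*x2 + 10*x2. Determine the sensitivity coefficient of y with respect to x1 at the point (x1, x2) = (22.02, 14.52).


y = 7*x1*x2 + 10*x2
dy/dx1 = 7*x2
Evaluate at x2 = 14.52: c1 = 7 * 14.52
c1 = 101.6400

101.6400


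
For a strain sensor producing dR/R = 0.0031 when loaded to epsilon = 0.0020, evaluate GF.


GF = (dR/R) / epsilon
= 0.0031 / 0.0020
= 1.5500

1.5500


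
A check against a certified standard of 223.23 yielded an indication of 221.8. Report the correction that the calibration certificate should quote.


Correction = standard - reading
= 223.23 - 221.8
= 1.4300

1.4300


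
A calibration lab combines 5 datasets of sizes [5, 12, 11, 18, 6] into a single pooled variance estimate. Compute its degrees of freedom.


nu = sum_i (n_i - 1)
nu = ((5 - 1) + (12 - 1) + (11 - 1) + (18 - 1) + (6 - 1))
nu = 4 + 11 + 10 + 17 + 5
nu = 47

47


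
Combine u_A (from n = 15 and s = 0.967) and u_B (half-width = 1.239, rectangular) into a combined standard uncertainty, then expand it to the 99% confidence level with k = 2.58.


u_A = s / sqrt(n) = 0.967 / sqrt(15) = 0.24967833
u_B = half_width / sqrt(3) = 1.239 / sqrt(3) = 0.71533698
uc = sqrt(u_A^2 + u_B^2) = sqrt(0.24967833^2 + 0.71533698^2) = 0.75765841
U = k * uc = 2.58 * 0.75765841
U = 1.9548

1.9548


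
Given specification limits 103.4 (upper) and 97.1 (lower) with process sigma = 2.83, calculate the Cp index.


Cp = (USL - LSL) / (6 * sigma)
= (103.4 - 97.1) / (6 * 2.83)
= 6.3000 / 16.9800
= 0.3710

0.3710


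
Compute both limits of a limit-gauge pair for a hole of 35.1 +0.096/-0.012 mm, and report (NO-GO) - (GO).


GO = nominal - lower_tol (smallest hole = maximum material condition)
GO = 35.1 - 0.012 = 35.088
NO-GO = nominal + upper_tol (largest hole = least material condition)
NO-GO = 35.1 + 0.096 = 35.196
spread = NO-GO - GO = 35.196 - 35.088 = 0.1080

0.1080


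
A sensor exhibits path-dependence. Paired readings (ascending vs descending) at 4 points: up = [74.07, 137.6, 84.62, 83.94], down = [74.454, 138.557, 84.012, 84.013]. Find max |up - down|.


|74.07 - 74.454| = 0.3840
|137.6 - 138.557| = 0.9570
|84.62 - 84.012| = 0.6080
|83.94 - 84.013| = 0.0730
hysteresis = max(diffs) = 0.9570

0.9570


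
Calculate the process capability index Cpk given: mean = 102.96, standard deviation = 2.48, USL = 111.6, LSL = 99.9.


Cpu = (USL - mean) / (3*sigma) = (111.6 - 102.96) / (3*2.48) = 1.1613
Cpl = (mean - LSL) / (3*sigma) = (102.96 - 99.9) / (3*2.48) = 0.4113
Cpk = min(Cpu, Cpl) = 0.4113

0.4113


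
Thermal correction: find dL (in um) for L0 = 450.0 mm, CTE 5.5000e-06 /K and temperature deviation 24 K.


dL = L * alpha * dT
= 450.0 * 5.5000e-06 * 24
= 0.0594000 mm
dL_um = 0.0594000 * 1000 = 59.4000 um

59.4000


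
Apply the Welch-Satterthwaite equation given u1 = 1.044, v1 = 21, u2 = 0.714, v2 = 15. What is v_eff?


uc = sqrt(u1^2 + u2^2) = sqrt(1.044^2 + 0.714^2) = 1.2648051
v_eff = uc^4 / (u1^4/v1 + u2^4/v2)
= 1.2648051^4 / (1.044^4/21 + 0.714^4/15)
= 2.5591423 / 0.073895678
v_eff = 34.6318

34.6318


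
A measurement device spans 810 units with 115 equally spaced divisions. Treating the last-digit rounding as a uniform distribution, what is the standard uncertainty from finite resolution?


resolution = range / divisions
resolution = 810 / 115 = 7.0434783
u_res = resolution / (2*sqrt(3))
u_res = 7.0434783 / 3.4641016
u_res = 2.0333

2.0333


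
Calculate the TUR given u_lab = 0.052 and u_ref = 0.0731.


TUR = u_lab / u_ref
= 0.052 / 0.0731
= 0.7114

0.7114


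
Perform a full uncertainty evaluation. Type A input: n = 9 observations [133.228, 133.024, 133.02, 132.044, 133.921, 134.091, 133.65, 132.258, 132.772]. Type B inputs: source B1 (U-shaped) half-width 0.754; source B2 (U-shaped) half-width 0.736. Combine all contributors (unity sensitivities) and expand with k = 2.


mean = (133.228 + 133.024 + 133.02 + 132.044 + 133.921 + 134.091 + 133.65 + 132.258 + 132.772) / 9 = 133.112
s = sqrt(sum((x - mean)^2)/(n-1)) = 0.699783
u_A = s / sqrt(n) = 0.699783 / sqrt(9) = 0.233261
u_B1 = 0.754 / sqrt(2) = 0.53315851
u_B2 = 0.736 / sqrt(2) = 0.52043059
uc = sqrt(0.233261^2 + 0.53315851^2 + 0.52043059^2) = 0.7807155
U = k * uc = 2 * 0.7807155
U = 1.5614

1.5614


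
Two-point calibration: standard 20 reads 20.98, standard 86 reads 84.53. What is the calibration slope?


slope = (y2 - y1) / (x2 - x1)
= (84.53 - 20.98) / (86 - 20)
= 63.5500 / 66
= 0.9629

0.9629


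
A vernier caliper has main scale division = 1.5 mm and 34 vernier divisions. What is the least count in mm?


LC = MSD / n_div
= 1.5 / 34
= 0.0441

0.0441


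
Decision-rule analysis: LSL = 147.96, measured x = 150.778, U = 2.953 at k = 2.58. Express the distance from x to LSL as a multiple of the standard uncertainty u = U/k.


u = U / k = 2.953 / 2.58 = 1.1445736
margin = |LSL - x| = |147.96 - 150.778| = 2.818
z = margin / u = 2.818 / 1.1445736
z = 2.4621

2.4621


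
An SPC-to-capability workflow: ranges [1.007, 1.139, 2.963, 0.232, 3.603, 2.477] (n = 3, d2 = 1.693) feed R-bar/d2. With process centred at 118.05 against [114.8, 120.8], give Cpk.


R_bar = (1.007 + 1.139 + 2.963 + 0.232 + 3.603 + 2.477) / 6 = 1.9035
sigma = R_bar / d2 = 1.9035 / 1.693 = 1.1243355
Cp = (USL - LSL)/(6*sigma) = (120.8 - 114.8)/(6*1.1243355) = 0.8894
Cpu = (120.8 - 118.05)/(3*1.1243355) = 0.8153
Cpl = (118.05 - 114.8)/(3*1.1243355) = 0.9635
Cpk = min(Cpu, Cpl) = 0.8153

0.8153


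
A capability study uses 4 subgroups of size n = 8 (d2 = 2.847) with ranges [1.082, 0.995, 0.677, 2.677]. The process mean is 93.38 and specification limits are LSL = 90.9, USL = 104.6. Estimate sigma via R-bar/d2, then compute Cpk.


R_bar = (1.082 + 0.995 + 0.677 + 2.677) / 4 = 1.35775
sigma = R_bar / d2 = 1.35775 / 2.847 = 0.47690551
Cp = (USL - LSL)/(6*sigma) = (104.6 - 90.9)/(6*0.47690551) = 4.7878
Cpu = (104.6 - 93.38)/(3*0.47690551) = 7.8422
Cpl = (93.38 - 90.9)/(3*0.47690551) = 1.7334
Cpk = min(Cpu, Cpl) = 1.7334

1.7334


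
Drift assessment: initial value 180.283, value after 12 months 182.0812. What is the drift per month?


rate = (v2 - v1) / months
= (182.0812 - 180.283) / 12
= 1.7982 / 12
= 0.1499

0.1499


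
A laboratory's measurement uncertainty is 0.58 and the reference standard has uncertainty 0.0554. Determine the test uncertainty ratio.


TUR = u_lab / u_ref
= 0.58 / 0.0554
= 10.4693

10.4693


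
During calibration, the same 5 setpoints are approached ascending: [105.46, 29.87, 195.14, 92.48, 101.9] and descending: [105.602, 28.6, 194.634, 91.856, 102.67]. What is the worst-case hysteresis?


|105.46 - 105.602| = 0.1420
|29.87 - 28.6| = 1.2700
|195.14 - 194.634| = 0.5060
|92.48 - 91.856| = 0.6240
|101.9 - 102.67| = 0.7700
hysteresis = max(diffs) = 1.2700

1.2700


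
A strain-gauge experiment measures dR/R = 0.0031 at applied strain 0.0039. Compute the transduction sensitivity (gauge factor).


GF = (dR/R) / epsilon
= 0.0031 / 0.0039
= 0.7949

0.7949


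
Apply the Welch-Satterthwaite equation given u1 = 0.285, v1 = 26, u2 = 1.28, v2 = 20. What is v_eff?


uc = sqrt(u1^2 + u2^2) = sqrt(0.285^2 + 1.28^2) = 1.3113447
v_eff = uc^4 / (u1^4/v1 + u2^4/v2)
= 1.3113447^4 / (0.285^4/26 + 1.28^4/20)
= 2.9571099 / 0.13447148
v_eff = 21.9906

21.9906


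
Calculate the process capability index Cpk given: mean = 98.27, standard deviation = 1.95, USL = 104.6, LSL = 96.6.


Cpu = (USL - mean) / (3*sigma) = (104.6 - 98.27) / (3*1.95) = 1.0821
Cpl = (mean - LSL) / (3*sigma) = (98.27 - 96.6) / (3*1.95) = 0.2855
Cpk = min(Cpu, Cpl) = 0.2855

0.2855


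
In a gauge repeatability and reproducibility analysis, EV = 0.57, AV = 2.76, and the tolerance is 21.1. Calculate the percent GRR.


GRR = sqrt(EV^2 + AV^2) = sqrt(0.57^2 + 2.76^2) = 2.8182441
%GRR = GRR / tol * 100 = 2.8182441 / 21.1 * 100
%GRR = 13.3566

13.3566


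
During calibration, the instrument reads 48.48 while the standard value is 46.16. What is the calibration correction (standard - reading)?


Correction = standard - reading
= 46.16 - 48.48
= -2.3200

-2.3200


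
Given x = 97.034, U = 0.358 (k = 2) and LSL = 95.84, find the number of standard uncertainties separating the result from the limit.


u = U / k = 0.358 / 2 = 0.179
margin = |LSL - x| = |95.84 - 97.034| = 1.194
z = margin / u = 1.194 / 0.179
z = 6.6704

6.6704


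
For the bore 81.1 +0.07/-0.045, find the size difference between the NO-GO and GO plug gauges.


GO = nominal - lower_tol (smallest hole = maximum material condition)
GO = 81.1 - 0.045 = 81.055
NO-GO = nominal + upper_tol (largest hole = least material condition)
NO-GO = 81.1 + 0.07 = 81.17
spread = NO-GO - GO = 81.17 - 81.055 = 0.1150

0.1150


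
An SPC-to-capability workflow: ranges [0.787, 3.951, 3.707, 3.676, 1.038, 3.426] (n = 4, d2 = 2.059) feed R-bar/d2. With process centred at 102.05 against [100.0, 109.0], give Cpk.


R_bar = (0.787 + 3.951 + 3.707 + 3.676 + 1.038 + 3.426) / 6 = 2.7641667
sigma = R_bar / d2 = 2.7641667 / 2.059 = 1.3424802
Cp = (USL - LSL)/(6*sigma) = (109.0 - 100.0)/(6*1.3424802) = 1.1173
Cpu = (109.0 - 102.05)/(3*1.3424802) = 1.7257
Cpl = (102.05 - 100.0)/(3*1.3424802) = 0.5090
Cpk = min(Cpu, Cpl) = 0.5090

0.5090


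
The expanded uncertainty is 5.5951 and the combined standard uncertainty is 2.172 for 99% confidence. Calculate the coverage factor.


k = U / uc
k = 5.5951 / 2.172
k = 2.576

2.576


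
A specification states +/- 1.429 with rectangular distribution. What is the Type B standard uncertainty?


u_B = half_width / sqrt(3)
u_B = 1.429 / 1.7320508
u_B = 0.8250

0.8250


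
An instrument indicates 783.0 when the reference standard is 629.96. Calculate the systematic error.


Systematic error = measured - true
= 783.0 - 629.96
= 153.0400

153.0400


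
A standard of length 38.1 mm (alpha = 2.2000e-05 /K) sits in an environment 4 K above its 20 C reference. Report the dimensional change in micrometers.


dL = L * alpha * dT
= 38.1 * 2.2000e-05 * 4
= 0.0033528 mm
dL_um = 0.0033528 * 1000 = 3.3528 um

3.3528


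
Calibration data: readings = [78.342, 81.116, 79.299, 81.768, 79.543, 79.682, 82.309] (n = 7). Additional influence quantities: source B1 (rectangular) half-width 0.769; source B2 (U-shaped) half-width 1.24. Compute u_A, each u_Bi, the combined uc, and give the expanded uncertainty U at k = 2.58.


mean = (78.342 + 81.116 + 79.299 + 81.768 + 79.543 + 79.682 + 82.309) / 7 = 80.29414286
s = sqrt(sum((x - mean)^2)/(n-1)) = 1.4518643
u_A = s / sqrt(n) = 1.4518643 / sqrt(7) = 0.54875313
u_B1 = 0.769 / sqrt(3) = 0.44398236
u_B2 = 1.24 / sqrt(2) = 0.87681241
uc = sqrt(0.54875313^2 + 0.44398236^2 + 0.87681241^2) = 1.1256333
U = k * uc = 2.58 * 1.1256333
U = 2.9041

2.9041


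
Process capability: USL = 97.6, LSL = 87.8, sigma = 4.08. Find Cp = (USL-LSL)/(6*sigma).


Cp = (USL - LSL) / (6 * sigma)
= (97.6 - 87.8) / (6 * 4.08)
= 9.8000 / 24.4800
= 0.4003

0.4003


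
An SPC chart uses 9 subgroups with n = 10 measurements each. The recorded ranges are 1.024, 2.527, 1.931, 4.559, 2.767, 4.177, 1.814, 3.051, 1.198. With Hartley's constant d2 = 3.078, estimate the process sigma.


R_bar = (1.024 + 2.527 + 1.931 + 4.559 + 2.767 + 4.177 + 1.814 + 3.051 + 1.198) / 9
R_bar = 23.048 / 9 = 2.5608889
sigma_hat = R_bar / d2 = 2.5608889 / 3.078 = 0.8320

0.8320


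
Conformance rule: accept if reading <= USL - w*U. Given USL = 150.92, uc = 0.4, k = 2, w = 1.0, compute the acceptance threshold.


U = k * uc = 2 * 0.4 = 0.8
guard band g = w * U = 1.0 * 0.8 = 0.8
AL = USL - g = 150.92 - 0.8
AL = 150.1200

150.1200


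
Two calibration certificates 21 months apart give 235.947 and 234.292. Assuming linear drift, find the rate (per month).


rate = (v2 - v1) / months
= (234.292 - 235.947) / 21
= -1.6550 / 21
= -0.0788

-0.0788


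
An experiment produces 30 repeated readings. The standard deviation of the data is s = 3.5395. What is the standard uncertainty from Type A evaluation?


u_A = s / sqrt(n)
u_A = 3.5395 / sqrt(30)
u_A = 3.5395 / 5.4772256
u_A = 0.6462

0.6462


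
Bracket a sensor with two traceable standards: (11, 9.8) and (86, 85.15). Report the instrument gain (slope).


slope = (y2 - y1) / (x2 - x1)
= (85.15 - 9.8) / (86 - 11)
= 75.3500 / 75
= 1.0047

1.0047


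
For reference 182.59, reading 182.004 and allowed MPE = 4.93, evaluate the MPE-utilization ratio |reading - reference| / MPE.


e = indication - reference = 182.004 - 182.59 = -0.5860
|e| = 0.5860
ratio = |e| / MPE = 0.5860 / 4.93
ratio = 0.1189

0.1189


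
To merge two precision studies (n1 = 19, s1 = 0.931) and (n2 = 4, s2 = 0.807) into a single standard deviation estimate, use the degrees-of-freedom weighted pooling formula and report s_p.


s_p = sqrt(((n1-1)*s1^2 + (n2-1)*s2^2) / (n1+n2-2))
numerator = (19-1)*0.931^2 + (4-1)*0.807^2 = 15.601698 + 1.953747 = 17.555445
denominator = 19 + 4 - 2 = 21
s_p^2 = 17.555445 / 21 = 0.83597357
s_p = sqrt(0.83597357) = 0.9143

0.9143


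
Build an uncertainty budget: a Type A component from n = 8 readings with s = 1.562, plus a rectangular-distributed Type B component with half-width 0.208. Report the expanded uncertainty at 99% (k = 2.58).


u_A = s / sqrt(n) = 1.562 / sqrt(8) = 0.5522504
u_B = half_width / sqrt(3) = 0.208 / sqrt(3) = 0.12008886
uc = sqrt(u_A^2 + u_B^2) = sqrt(0.5522504^2 + 0.12008886^2) = 0.56515647
U = k * uc = 2.58 * 0.56515647
U = 1.4581

1.4581


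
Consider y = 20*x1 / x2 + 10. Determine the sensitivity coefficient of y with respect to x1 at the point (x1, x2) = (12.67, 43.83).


y = 20*x1 / x2 + 10
dy/dx1 = 20/x2
Evaluate at x2 = 43.83: c1 = 20 / 43.83
c1 = 0.4563

0.4563


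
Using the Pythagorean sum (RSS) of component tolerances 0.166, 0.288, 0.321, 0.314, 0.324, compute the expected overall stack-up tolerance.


RSS = sqrt(0.166^2 + 0.288^2 + 0.321^2 + 0.314^2 + 0.324^2)
= sqrt(0.417113)
= 0.6458

0.6458


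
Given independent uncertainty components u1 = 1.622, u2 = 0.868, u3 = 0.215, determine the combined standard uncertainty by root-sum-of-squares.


uc = sqrt(1.622^2 + 0.868^2 + 0.215^2)
uc = sqrt(3.430533)
uc = 1.8522

1.8522


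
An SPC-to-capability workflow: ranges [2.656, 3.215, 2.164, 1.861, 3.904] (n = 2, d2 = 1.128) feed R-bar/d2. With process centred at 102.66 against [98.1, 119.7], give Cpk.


R_bar = (2.656 + 3.215 + 2.164 + 1.861 + 3.904) / 5 = 2.76
sigma = R_bar / d2 = 2.76 / 1.128 = 2.4468085
Cp = (USL - LSL)/(6*sigma) = (119.7 - 98.1)/(6*2.4468085) = 1.4713
Cpu = (119.7 - 102.66)/(3*2.4468085) = 2.3214
Cpl = (102.66 - 98.1)/(3*2.4468085) = 0.6212
Cpk = min(Cpu, Cpl) = 0.6212

0.6212


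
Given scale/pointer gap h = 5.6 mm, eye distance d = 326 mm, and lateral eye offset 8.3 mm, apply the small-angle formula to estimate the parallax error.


error = h * offset / d
= 5.6 * 8.3 / 326
= 0.1426

0.1426


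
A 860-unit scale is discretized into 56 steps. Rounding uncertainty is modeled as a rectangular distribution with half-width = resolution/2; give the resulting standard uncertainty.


resolution = range / divisions
resolution = 860 / 56 = 15.357143
u_res = resolution / (2*sqrt(3))
u_res = 15.357143 / 3.4641016
u_res = 4.4332

4.4332


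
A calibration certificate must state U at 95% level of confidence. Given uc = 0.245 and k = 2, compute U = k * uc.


U = k * uc
U = 2 * 0.245
U = 0.4900

0.4900


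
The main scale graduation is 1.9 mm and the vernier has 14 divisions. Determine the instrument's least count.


LC = MSD / n_div
= 1.9 / 14
= 0.1357

0.1357


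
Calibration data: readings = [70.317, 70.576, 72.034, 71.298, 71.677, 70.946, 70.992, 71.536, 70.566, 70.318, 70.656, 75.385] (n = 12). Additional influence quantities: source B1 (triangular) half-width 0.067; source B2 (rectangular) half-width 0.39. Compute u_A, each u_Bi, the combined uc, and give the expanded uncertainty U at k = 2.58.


mean = (70.317 + 70.576 + 72.034 + 71.298 + 71.677 + 70.946 + 70.992 + 71.536 + 70.566 + 70.318 + 70.656 + 75.385) / 12 = 71.35841667
s = sqrt(sum((x - mean)^2)/(n-1)) = 1.3820709
u_A = s / sqrt(n) = 1.3820709 / sqrt(12) = 0.3989695
u_B1 = 0.067 / sqrt(6) = 0.027352635
u_B2 = 0.39 / sqrt(3) = 0.2251666
uc = sqrt(0.3989695^2 + 0.027352635^2 + 0.2251666^2) = 0.4589388
U = k * uc = 2.58 * 0.4589388
U = 1.1841

1.1841


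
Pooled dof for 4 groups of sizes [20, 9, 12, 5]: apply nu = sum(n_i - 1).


nu = sum_i (n_i - 1)
nu = ((20 - 1) + (9 - 1) + (12 - 1) + (5 - 1))
nu = 19 + 8 + 11 + 4
nu = 42

42


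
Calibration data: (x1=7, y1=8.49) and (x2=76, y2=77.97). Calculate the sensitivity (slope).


slope = (y2 - y1) / (x2 - x1)
= (77.97 - 8.49) / (76 - 7)
= 69.4800 / 69
= 1.0070

1.0070


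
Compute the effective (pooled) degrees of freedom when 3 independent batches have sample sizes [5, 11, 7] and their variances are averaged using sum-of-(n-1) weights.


nu = sum_i (n_i - 1)
nu = ((5 - 1) + (11 - 1) + (7 - 1))
nu = 4 + 10 + 6
nu = 20

20


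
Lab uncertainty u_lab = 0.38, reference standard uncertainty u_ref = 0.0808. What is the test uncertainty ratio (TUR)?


TUR = u_lab / u_ref
= 0.38 / 0.0808
= 4.7030

4.7030


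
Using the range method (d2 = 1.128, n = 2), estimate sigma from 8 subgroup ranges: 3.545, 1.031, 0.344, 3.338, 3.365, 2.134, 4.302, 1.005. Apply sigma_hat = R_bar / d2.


R_bar = (3.545 + 1.031 + 0.344 + 3.338 + 3.365 + 2.134 + 4.302 + 1.005) / 8
R_bar = 19.064 / 8 = 2.383
sigma_hat = R_bar / d2 = 2.383 / 1.128 = 2.1126

2.1126


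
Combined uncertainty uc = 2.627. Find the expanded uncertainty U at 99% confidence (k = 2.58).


U = k * uc
U = 2.58 * 2.627
U = 6.7777

6.7777


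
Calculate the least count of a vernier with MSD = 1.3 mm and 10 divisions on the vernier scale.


LC = MSD / n_div
= 1.3 / 10
= 0.1300

0.1300


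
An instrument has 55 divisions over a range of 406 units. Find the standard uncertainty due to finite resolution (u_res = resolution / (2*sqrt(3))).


resolution = range / divisions
resolution = 406 / 55 = 7.3818182
u_res = resolution / (2*sqrt(3))
u_res = 7.3818182 / 3.4641016
u_res = 2.1309

2.1309


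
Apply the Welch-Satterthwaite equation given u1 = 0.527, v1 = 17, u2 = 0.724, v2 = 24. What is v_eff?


uc = sqrt(u1^2 + u2^2) = sqrt(0.527^2 + 0.724^2) = 0.89549149
v_eff = uc^4 / (u1^4/v1 + u2^4/v2)
= 0.89549149^4 / (0.527^4/17 + 0.724^4/24)
= 0.64305164 / 0.015985612
v_eff = 40.2269

40.2269


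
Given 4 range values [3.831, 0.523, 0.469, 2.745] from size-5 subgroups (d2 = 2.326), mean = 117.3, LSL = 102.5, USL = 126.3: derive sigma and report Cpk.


R_bar = (3.831 + 0.523 + 0.469 + 2.745) / 4 = 1.892
sigma = R_bar / d2 = 1.892 / 2.326 = 0.81341359
Cp = (USL - LSL)/(6*sigma) = (126.3 - 102.5)/(6*0.81341359) = 4.8766
Cpu = (126.3 - 117.3)/(3*0.81341359) = 3.6882
Cpl = (117.3 - 102.5)/(3*0.81341359) = 6.0650
Cpk = min(Cpu, Cpl) = 3.6882

3.6882


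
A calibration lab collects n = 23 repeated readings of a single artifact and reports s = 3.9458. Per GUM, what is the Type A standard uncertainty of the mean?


u_A = s / sqrt(n)
u_A = 3.9458 / sqrt(23)
u_A = 3.9458 / 4.7958315
u_A = 0.8228

0.8228


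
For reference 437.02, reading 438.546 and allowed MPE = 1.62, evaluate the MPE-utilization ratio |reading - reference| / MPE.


e = indication - reference = 438.546 - 437.02 = 1.5260
|e| = 1.5260
ratio = |e| / MPE = 1.5260 / 1.62
ratio = 0.9420

0.9420


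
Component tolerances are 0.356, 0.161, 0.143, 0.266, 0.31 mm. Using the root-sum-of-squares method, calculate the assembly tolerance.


RSS = sqrt(0.356^2 + 0.161^2 + 0.143^2 + 0.266^2 + 0.31^2)
= sqrt(0.339962)
= 0.5831

0.5831


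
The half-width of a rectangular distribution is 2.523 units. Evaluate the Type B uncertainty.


u_B = half_width / sqrt(3)
u_B = 2.523 / 1.7320508
u_B = 1.4567

1.4567


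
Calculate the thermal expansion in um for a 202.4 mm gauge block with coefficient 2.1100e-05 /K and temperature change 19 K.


dL = L * alpha * dT
= 202.4 * 2.1100e-05 * 19
= 0.0811422 mm
dL_um = 0.0811422 * 1000 = 81.1422 um

81.1422


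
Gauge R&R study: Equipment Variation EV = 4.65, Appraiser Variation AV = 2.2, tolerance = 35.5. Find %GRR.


GRR = sqrt(EV^2 + AV^2) = sqrt(4.65^2 + 2.2^2) = 5.1441715
%GRR = GRR / tol * 100 = 5.1441715 / 35.5 * 100
%GRR = 14.4906

14.4906


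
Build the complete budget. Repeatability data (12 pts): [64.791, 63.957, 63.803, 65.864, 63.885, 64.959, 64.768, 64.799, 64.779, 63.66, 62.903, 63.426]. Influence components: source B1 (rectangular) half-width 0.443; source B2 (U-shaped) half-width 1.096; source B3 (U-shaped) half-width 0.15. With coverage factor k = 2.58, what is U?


mean = (64.791 + 63.957 + 63.803 + 65.864 + 63.885 + 64.959 + 64.768 + 64.799 + 64.779 + 63.66 + 62.903 + 63.426) / 12 = 64.2995
s = sqrt(sum((x - mean)^2)/(n-1)) = 0.82467013
u_A = s / sqrt(n) = 0.82467013 / sqrt(12) = 0.23806176
u_B1 = 0.443 / sqrt(3) = 0.25576617
u_B2 = 1.096 / sqrt(2) = 0.77498903
u_B3 = 0.15 / sqrt(2) = 0.10606602
uc = sqrt(0.23806176^2 + 0.25576617^2 + 0.77498903^2 + 0.10606602^2) = 0.8567075
U = k * uc = 2.58 * 0.8567075
U = 2.2103

2.2103


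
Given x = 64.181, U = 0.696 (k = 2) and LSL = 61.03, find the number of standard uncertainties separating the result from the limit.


u = U / k = 0.696 / 2 = 0.348
margin = |LSL - x| = |61.03 - 64.181| = 3.151
z = margin / u = 3.151 / 0.348
z = 9.0546

9.0546


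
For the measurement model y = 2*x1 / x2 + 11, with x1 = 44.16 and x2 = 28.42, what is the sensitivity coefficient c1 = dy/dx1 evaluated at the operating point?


y = 2*x1 / x2 + 11
dy/dx1 = 2/x2
Evaluate at x2 = 28.42: c1 = 2 / 28.42
c1 = 0.0704

0.0704


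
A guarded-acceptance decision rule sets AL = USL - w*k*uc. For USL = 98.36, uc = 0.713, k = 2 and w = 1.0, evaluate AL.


U = k * uc = 2 * 0.713 = 1.426
guard band g = w * U = 1.0 * 1.426 = 1.426
AL = USL - g = 98.36 - 1.426
AL = 96.9340

96.9340


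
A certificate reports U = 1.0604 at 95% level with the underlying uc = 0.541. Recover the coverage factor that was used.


k = U / uc
k = 1.0604 / 0.541
k = 1.96

1.96


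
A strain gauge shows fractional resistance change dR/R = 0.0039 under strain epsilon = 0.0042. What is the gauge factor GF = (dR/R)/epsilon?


GF = (dR/R) / epsilon
= 0.0039 / 0.0042
= 0.9286

0.9286


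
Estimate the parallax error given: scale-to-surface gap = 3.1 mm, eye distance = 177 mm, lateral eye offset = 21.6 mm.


error = h * offset / d
= 3.1 * 21.6 / 177
= 0.3783

0.3783


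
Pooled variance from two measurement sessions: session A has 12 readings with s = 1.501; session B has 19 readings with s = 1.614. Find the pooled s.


s_p = sqrt(((n1-1)*s1^2 + (n2-1)*s2^2) / (n1+n2-2))
numerator = (12-1)*1.501^2 + (19-1)*1.614^2 = 24.783011 + 46.889928 = 71.672939
denominator = 12 + 19 - 2 = 29
s_p^2 = 71.672939 / 29 = 2.4714807
s_p = sqrt(2.4714807) = 1.5721

1.5721


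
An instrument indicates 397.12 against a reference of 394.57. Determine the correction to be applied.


Correction = standard - reading
= 394.57 - 397.12
= -2.5500

-2.5500


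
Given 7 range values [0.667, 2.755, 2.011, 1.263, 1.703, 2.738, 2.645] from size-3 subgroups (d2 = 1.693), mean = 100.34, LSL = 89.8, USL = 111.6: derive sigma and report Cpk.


R_bar = (0.667 + 2.755 + 2.011 + 1.263 + 1.703 + 2.738 + 2.645) / 7 = 1.9688571
sigma = R_bar / d2 = 1.9688571 / 1.693 = 1.1629398
Cp = (USL - LSL)/(6*sigma) = (111.6 - 89.8)/(6*1.1629398) = 3.1243
Cpu = (111.6 - 100.34)/(3*1.1629398) = 3.2275
Cpl = (100.34 - 89.8)/(3*1.1629398) = 3.0211
Cpk = min(Cpu, Cpl) = 3.0211

3.0211


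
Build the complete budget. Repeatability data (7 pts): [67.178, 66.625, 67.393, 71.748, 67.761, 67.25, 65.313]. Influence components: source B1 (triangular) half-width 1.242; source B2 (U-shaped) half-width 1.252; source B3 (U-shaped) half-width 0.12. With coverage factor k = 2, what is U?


mean = (67.178 + 66.625 + 67.393 + 71.748 + 67.761 + 67.25 + 65.313) / 7 = 67.60971429
s = sqrt(sum((x - mean)^2)/(n-1)) = 1.9897902
u_A = s / sqrt(n) = 1.9897902 / sqrt(7) = 0.75207
u_B1 = 1.242 / sqrt(6) = 0.50704438
u_B2 = 1.252 / sqrt(2) = 0.88529769
u_B3 = 0.12 / sqrt(2) = 0.084852814
uc = sqrt(0.75207^2 + 0.50704438^2 + 0.88529769^2 + 0.084852814^2) = 1.2702973
U = k * uc = 2 * 1.2702973
U = 2.5406

2.5406


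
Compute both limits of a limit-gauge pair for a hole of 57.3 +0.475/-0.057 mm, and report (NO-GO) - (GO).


GO = nominal - lower_tol (smallest hole = maximum material condition)
GO = 57.3 - 0.057 = 57.243
NO-GO = nominal + upper_tol (largest hole = least material condition)
NO-GO = 57.3 + 0.475 = 57.775
spread = NO-GO - GO = 57.775 - 57.243 = 0.5320

0.5320


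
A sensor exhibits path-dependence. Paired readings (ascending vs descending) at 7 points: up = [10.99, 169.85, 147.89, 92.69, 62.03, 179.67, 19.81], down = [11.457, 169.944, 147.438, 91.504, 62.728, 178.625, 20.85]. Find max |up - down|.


|10.99 - 11.457| = 0.4670
|169.85 - 169.944| = 0.0940
|147.89 - 147.438| = 0.4520
|92.69 - 91.504| = 1.1860
|62.03 - 62.728| = 0.6980
|179.67 - 178.625| = 1.0450
|19.81 - 20.85| = 1.0400
hysteresis = max(diffs) = 1.1860

1.1860


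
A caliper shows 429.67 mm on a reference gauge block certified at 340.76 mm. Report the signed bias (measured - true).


Systematic error = measured - true
= 429.67 - 340.76
= 88.9100

88.9100


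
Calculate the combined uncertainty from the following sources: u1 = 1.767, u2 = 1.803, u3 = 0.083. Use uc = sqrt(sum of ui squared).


uc = sqrt(1.767^2 + 1.803^2 + 0.083^2)
uc = sqrt(6.379987)
uc = 2.5259

2.5259


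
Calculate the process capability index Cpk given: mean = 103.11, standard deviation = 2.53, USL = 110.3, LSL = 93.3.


Cpu = (USL - mean) / (3*sigma) = (110.3 - 103.11) / (3*2.53) = 0.9473
Cpl = (mean - LSL) / (3*sigma) = (103.11 - 93.3) / (3*2.53) = 1.2925
Cpk = min(Cpu, Cpl) = 0.9473

0.9473


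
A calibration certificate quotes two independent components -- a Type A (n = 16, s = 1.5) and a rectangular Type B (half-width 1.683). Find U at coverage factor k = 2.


u_A = s / sqrt(n) = 1.5 / sqrt(16) = 0.375
u_B = half_width / sqrt(3) = 1.683 / sqrt(3) = 0.9716805
uc = sqrt(u_A^2 + u_B^2) = sqrt(0.375^2 + 0.9716805^2) = 1.0415316
U = k * uc = 2 * 1.0415316
U = 2.0831

2.0831


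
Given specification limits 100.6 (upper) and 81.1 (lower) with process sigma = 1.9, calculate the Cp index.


Cp = (USL - LSL) / (6 * sigma)
= (100.6 - 81.1) / (6 * 1.9)
= 19.5000 / 11.4000
= 1.7105

1.7105


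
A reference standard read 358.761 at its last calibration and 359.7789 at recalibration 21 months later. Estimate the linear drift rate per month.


rate = (v2 - v1) / months
= (359.7789 - 358.761) / 21
= 1.0179 / 21
= 0.0485

0.0485


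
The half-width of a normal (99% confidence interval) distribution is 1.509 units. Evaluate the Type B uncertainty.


u_B = half_width / 2.576
u_B = 1.509 / 2.576
u_B = 0.5858

0.5858


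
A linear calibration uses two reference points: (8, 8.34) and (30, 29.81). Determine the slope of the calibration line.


slope = (y2 - y1) / (x2 - x1)
= (29.81 - 8.34) / (30 - 8)
= 21.4700 / 22
= 0.9759

0.9759


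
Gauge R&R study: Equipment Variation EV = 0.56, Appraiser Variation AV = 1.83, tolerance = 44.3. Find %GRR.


GRR = sqrt(EV^2 + AV^2) = sqrt(0.56^2 + 1.83^2) = 1.9137659
%GRR = GRR / tol * 100 = 1.9137659 / 44.3 * 100
%GRR = 4.3200

4.3200


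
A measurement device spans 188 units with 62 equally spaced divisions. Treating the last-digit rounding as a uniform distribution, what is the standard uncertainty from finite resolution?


resolution = range / divisions
resolution = 188 / 62 = 3.0322581
u_res = resolution / (2*sqrt(3))
u_res = 3.0322581 / 3.4641016
u_res = 0.8753

0.8753


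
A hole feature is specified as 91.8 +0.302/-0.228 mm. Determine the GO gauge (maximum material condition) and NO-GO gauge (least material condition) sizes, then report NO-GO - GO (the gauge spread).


GO = nominal - lower_tol (smallest hole = maximum material condition)
GO = 91.8 - 0.228 = 91.572
NO-GO = nominal + upper_tol (largest hole = least material condition)
NO-GO = 91.8 + 0.302 = 92.102
spread = NO-GO - GO = 92.102 - 91.572 = 0.5300

0.5300


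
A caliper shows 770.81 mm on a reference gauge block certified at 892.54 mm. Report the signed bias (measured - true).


Systematic error = measured - true
= 770.81 - 892.54
= -121.7300

-121.7300


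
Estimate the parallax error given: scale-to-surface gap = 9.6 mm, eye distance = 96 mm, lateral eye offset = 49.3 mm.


error = h * offset / d
= 9.6 * 49.3 / 96
= 4.9300

4.9300


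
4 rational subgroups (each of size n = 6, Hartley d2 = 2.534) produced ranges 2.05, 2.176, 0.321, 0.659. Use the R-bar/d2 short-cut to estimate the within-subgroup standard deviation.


R_bar = (2.05 + 2.176 + 0.321 + 0.659) / 4
R_bar = 5.206 / 4 = 1.3015
sigma_hat = R_bar / d2 = 1.3015 / 2.534 = 0.5136

0.5136


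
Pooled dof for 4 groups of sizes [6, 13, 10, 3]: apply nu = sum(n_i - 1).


nu = sum_i (n_i - 1)
nu = ((6 - 1) + (13 - 1) + (10 - 1) + (3 - 1))
nu = 5 + 12 + 9 + 2
nu = 28

28
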